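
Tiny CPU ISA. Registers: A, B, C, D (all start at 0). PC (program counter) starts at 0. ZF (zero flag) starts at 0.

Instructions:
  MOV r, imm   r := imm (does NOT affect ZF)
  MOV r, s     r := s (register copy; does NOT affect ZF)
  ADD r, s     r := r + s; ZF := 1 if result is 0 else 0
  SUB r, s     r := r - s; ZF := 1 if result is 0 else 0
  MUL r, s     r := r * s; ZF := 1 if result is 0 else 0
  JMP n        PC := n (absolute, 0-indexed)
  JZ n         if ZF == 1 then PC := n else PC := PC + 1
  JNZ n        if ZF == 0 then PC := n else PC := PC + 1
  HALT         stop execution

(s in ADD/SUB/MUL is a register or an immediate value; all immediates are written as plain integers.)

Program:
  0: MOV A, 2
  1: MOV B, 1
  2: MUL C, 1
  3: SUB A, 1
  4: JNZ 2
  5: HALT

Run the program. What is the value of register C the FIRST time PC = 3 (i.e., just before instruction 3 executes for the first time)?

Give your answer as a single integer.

Step 1: PC=0 exec 'MOV A, 2'. After: A=2 B=0 C=0 D=0 ZF=0 PC=1
Step 2: PC=1 exec 'MOV B, 1'. After: A=2 B=1 C=0 D=0 ZF=0 PC=2
Step 3: PC=2 exec 'MUL C, 1'. After: A=2 B=1 C=0 D=0 ZF=1 PC=3
First time PC=3: C=0

0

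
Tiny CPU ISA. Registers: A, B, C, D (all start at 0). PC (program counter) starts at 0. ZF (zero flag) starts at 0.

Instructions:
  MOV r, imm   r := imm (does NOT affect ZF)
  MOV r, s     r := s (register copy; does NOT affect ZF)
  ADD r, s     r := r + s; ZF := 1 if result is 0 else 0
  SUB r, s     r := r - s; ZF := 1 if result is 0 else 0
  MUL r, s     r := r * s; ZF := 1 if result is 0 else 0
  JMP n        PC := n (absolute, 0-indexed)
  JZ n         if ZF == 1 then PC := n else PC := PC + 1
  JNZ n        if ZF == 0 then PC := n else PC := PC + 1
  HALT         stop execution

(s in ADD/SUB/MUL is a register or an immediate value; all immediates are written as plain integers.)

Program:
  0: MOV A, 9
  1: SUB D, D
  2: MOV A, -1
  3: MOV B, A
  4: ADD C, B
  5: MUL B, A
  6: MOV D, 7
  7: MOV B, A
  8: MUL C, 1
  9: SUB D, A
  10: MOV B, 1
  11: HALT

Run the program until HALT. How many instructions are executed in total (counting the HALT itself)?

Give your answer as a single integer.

Answer: 12

Derivation:
Step 1: PC=0 exec 'MOV A, 9'. After: A=9 B=0 C=0 D=0 ZF=0 PC=1
Step 2: PC=1 exec 'SUB D, D'. After: A=9 B=0 C=0 D=0 ZF=1 PC=2
Step 3: PC=2 exec 'MOV A, -1'. After: A=-1 B=0 C=0 D=0 ZF=1 PC=3
Step 4: PC=3 exec 'MOV B, A'. After: A=-1 B=-1 C=0 D=0 ZF=1 PC=4
Step 5: PC=4 exec 'ADD C, B'. After: A=-1 B=-1 C=-1 D=0 ZF=0 PC=5
Step 6: PC=5 exec 'MUL B, A'. After: A=-1 B=1 C=-1 D=0 ZF=0 PC=6
Step 7: PC=6 exec 'MOV D, 7'. After: A=-1 B=1 C=-1 D=7 ZF=0 PC=7
Step 8: PC=7 exec 'MOV B, A'. After: A=-1 B=-1 C=-1 D=7 ZF=0 PC=8
Step 9: PC=8 exec 'MUL C, 1'. After: A=-1 B=-1 C=-1 D=7 ZF=0 PC=9
Step 10: PC=9 exec 'SUB D, A'. After: A=-1 B=-1 C=-1 D=8 ZF=0 PC=10
Step 11: PC=10 exec 'MOV B, 1'. After: A=-1 B=1 C=-1 D=8 ZF=0 PC=11
Step 12: PC=11 exec 'HALT'. After: A=-1 B=1 C=-1 D=8 ZF=0 PC=11 HALTED
Total instructions executed: 12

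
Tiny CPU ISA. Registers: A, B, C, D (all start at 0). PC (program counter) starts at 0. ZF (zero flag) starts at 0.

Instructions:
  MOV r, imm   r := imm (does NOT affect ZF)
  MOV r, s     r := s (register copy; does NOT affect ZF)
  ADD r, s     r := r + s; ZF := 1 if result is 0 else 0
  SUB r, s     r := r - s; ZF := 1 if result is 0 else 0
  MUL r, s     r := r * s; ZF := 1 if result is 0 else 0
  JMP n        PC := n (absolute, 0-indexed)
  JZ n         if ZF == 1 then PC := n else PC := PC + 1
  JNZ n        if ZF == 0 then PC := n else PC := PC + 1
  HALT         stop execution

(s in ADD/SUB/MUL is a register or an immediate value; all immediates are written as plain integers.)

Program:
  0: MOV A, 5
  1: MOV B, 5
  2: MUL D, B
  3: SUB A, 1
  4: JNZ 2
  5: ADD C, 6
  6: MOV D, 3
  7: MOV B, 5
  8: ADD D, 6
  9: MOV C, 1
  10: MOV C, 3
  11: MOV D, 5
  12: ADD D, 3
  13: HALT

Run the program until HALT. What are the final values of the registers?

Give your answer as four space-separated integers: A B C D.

Step 1: PC=0 exec 'MOV A, 5'. After: A=5 B=0 C=0 D=0 ZF=0 PC=1
Step 2: PC=1 exec 'MOV B, 5'. After: A=5 B=5 C=0 D=0 ZF=0 PC=2
Step 3: PC=2 exec 'MUL D, B'. After: A=5 B=5 C=0 D=0 ZF=1 PC=3
Step 4: PC=3 exec 'SUB A, 1'. After: A=4 B=5 C=0 D=0 ZF=0 PC=4
Step 5: PC=4 exec 'JNZ 2'. After: A=4 B=5 C=0 D=0 ZF=0 PC=2
Step 6: PC=2 exec 'MUL D, B'. After: A=4 B=5 C=0 D=0 ZF=1 PC=3
Step 7: PC=3 exec 'SUB A, 1'. After: A=3 B=5 C=0 D=0 ZF=0 PC=4
Step 8: PC=4 exec 'JNZ 2'. After: A=3 B=5 C=0 D=0 ZF=0 PC=2
Step 9: PC=2 exec 'MUL D, B'. After: A=3 B=5 C=0 D=0 ZF=1 PC=3
Step 10: PC=3 exec 'SUB A, 1'. After: A=2 B=5 C=0 D=0 ZF=0 PC=4
Step 11: PC=4 exec 'JNZ 2'. After: A=2 B=5 C=0 D=0 ZF=0 PC=2
Step 12: PC=2 exec 'MUL D, B'. After: A=2 B=5 C=0 D=0 ZF=1 PC=3
Step 13: PC=3 exec 'SUB A, 1'. After: A=1 B=5 C=0 D=0 ZF=0 PC=4
Step 14: PC=4 exec 'JNZ 2'. After: A=1 B=5 C=0 D=0 ZF=0 PC=2
Step 15: PC=2 exec 'MUL D, B'. After: A=1 B=5 C=0 D=0 ZF=1 PC=3
Step 16: PC=3 exec 'SUB A, 1'. After: A=0 B=5 C=0 D=0 ZF=1 PC=4
Step 17: PC=4 exec 'JNZ 2'. After: A=0 B=5 C=0 D=0 ZF=1 PC=5
Step 18: PC=5 exec 'ADD C, 6'. After: A=0 B=5 C=6 D=0 ZF=0 PC=6
Step 19: PC=6 exec 'MOV D, 3'. After: A=0 B=5 C=6 D=3 ZF=0 PC=7
Step 20: PC=7 exec 'MOV B, 5'. After: A=0 B=5 C=6 D=3 ZF=0 PC=8
Step 21: PC=8 exec 'ADD D, 6'. After: A=0 B=5 C=6 D=9 ZF=0 PC=9
Step 22: PC=9 exec 'MOV C, 1'. After: A=0 B=5 C=1 D=9 ZF=0 PC=10
Step 23: PC=10 exec 'MOV C, 3'. After: A=0 B=5 C=3 D=9 ZF=0 PC=11
Step 24: PC=11 exec 'MOV D, 5'. After: A=0 B=5 C=3 D=5 ZF=0 PC=12
Step 25: PC=12 exec 'ADD D, 3'. After: A=0 B=5 C=3 D=8 ZF=0 PC=13
Step 26: PC=13 exec 'HALT'. After: A=0 B=5 C=3 D=8 ZF=0 PC=13 HALTED

Answer: 0 5 3 8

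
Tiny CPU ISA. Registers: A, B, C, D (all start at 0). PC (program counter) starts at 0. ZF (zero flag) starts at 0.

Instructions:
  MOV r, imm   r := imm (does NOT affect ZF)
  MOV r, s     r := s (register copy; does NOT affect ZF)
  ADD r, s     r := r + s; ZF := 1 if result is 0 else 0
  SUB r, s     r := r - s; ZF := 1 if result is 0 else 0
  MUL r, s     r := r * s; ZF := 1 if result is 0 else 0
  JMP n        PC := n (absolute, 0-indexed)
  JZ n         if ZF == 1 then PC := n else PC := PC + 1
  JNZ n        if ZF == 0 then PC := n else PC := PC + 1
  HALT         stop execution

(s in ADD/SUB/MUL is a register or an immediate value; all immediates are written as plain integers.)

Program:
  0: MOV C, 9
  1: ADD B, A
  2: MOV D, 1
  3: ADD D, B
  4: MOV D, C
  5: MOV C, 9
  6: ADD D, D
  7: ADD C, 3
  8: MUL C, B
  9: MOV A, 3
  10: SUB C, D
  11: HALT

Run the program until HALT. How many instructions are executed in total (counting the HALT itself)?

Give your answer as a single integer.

Answer: 12

Derivation:
Step 1: PC=0 exec 'MOV C, 9'. After: A=0 B=0 C=9 D=0 ZF=0 PC=1
Step 2: PC=1 exec 'ADD B, A'. After: A=0 B=0 C=9 D=0 ZF=1 PC=2
Step 3: PC=2 exec 'MOV D, 1'. After: A=0 B=0 C=9 D=1 ZF=1 PC=3
Step 4: PC=3 exec 'ADD D, B'. After: A=0 B=0 C=9 D=1 ZF=0 PC=4
Step 5: PC=4 exec 'MOV D, C'. After: A=0 B=0 C=9 D=9 ZF=0 PC=5
Step 6: PC=5 exec 'MOV C, 9'. After: A=0 B=0 C=9 D=9 ZF=0 PC=6
Step 7: PC=6 exec 'ADD D, D'. After: A=0 B=0 C=9 D=18 ZF=0 PC=7
Step 8: PC=7 exec 'ADD C, 3'. After: A=0 B=0 C=12 D=18 ZF=0 PC=8
Step 9: PC=8 exec 'MUL C, B'. After: A=0 B=0 C=0 D=18 ZF=1 PC=9
Step 10: PC=9 exec 'MOV A, 3'. After: A=3 B=0 C=0 D=18 ZF=1 PC=10
Step 11: PC=10 exec 'SUB C, D'. After: A=3 B=0 C=-18 D=18 ZF=0 PC=11
Step 12: PC=11 exec 'HALT'. After: A=3 B=0 C=-18 D=18 ZF=0 PC=11 HALTED
Total instructions executed: 12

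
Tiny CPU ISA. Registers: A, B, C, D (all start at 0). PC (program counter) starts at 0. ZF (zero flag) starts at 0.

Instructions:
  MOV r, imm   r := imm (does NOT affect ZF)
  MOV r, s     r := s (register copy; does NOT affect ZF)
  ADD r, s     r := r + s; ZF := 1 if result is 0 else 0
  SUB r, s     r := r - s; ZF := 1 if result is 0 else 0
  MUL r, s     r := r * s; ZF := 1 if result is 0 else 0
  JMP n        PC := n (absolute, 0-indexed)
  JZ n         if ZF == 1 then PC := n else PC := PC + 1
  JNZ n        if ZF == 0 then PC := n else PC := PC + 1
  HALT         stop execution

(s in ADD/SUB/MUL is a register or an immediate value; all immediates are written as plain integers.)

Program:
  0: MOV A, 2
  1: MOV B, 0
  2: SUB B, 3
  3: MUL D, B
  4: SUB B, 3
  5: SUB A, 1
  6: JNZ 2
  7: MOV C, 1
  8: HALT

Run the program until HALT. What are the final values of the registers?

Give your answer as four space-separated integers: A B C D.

Answer: 0 -12 1 0

Derivation:
Step 1: PC=0 exec 'MOV A, 2'. After: A=2 B=0 C=0 D=0 ZF=0 PC=1
Step 2: PC=1 exec 'MOV B, 0'. After: A=2 B=0 C=0 D=0 ZF=0 PC=2
Step 3: PC=2 exec 'SUB B, 3'. After: A=2 B=-3 C=0 D=0 ZF=0 PC=3
Step 4: PC=3 exec 'MUL D, B'. After: A=2 B=-3 C=0 D=0 ZF=1 PC=4
Step 5: PC=4 exec 'SUB B, 3'. After: A=2 B=-6 C=0 D=0 ZF=0 PC=5
Step 6: PC=5 exec 'SUB A, 1'. After: A=1 B=-6 C=0 D=0 ZF=0 PC=6
Step 7: PC=6 exec 'JNZ 2'. After: A=1 B=-6 C=0 D=0 ZF=0 PC=2
Step 8: PC=2 exec 'SUB B, 3'. After: A=1 B=-9 C=0 D=0 ZF=0 PC=3
Step 9: PC=3 exec 'MUL D, B'. After: A=1 B=-9 C=0 D=0 ZF=1 PC=4
Step 10: PC=4 exec 'SUB B, 3'. After: A=1 B=-12 C=0 D=0 ZF=0 PC=5
Step 11: PC=5 exec 'SUB A, 1'. After: A=0 B=-12 C=0 D=0 ZF=1 PC=6
Step 12: PC=6 exec 'JNZ 2'. After: A=0 B=-12 C=0 D=0 ZF=1 PC=7
Step 13: PC=7 exec 'MOV C, 1'. After: A=0 B=-12 C=1 D=0 ZF=1 PC=8
Step 14: PC=8 exec 'HALT'. After: A=0 B=-12 C=1 D=0 ZF=1 PC=8 HALTED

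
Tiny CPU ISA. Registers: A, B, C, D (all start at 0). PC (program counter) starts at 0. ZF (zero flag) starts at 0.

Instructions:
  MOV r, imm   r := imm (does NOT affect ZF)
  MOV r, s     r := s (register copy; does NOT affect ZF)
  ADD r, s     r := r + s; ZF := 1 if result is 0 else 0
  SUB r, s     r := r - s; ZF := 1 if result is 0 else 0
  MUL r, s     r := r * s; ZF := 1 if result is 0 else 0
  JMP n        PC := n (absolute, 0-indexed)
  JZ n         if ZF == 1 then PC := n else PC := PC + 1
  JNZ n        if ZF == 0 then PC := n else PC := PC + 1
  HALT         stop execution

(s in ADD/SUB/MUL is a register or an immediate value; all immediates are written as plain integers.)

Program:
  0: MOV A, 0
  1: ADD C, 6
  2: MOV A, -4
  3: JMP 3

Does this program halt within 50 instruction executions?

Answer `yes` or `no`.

Answer: no

Derivation:
Step 1: PC=0 exec 'MOV A, 0'. After: A=0 B=0 C=0 D=0 ZF=0 PC=1
Step 2: PC=1 exec 'ADD C, 6'. After: A=0 B=0 C=6 D=0 ZF=0 PC=2
Step 3: PC=2 exec 'MOV A, -4'. After: A=-4 B=0 C=6 D=0 ZF=0 PC=3
Step 4: PC=3 exec 'JMP 3'. After: A=-4 B=0 C=6 D=0 ZF=0 PC=3
State after step 4 equals state after step 3: the program is in a cycle of length 1 and will never halt.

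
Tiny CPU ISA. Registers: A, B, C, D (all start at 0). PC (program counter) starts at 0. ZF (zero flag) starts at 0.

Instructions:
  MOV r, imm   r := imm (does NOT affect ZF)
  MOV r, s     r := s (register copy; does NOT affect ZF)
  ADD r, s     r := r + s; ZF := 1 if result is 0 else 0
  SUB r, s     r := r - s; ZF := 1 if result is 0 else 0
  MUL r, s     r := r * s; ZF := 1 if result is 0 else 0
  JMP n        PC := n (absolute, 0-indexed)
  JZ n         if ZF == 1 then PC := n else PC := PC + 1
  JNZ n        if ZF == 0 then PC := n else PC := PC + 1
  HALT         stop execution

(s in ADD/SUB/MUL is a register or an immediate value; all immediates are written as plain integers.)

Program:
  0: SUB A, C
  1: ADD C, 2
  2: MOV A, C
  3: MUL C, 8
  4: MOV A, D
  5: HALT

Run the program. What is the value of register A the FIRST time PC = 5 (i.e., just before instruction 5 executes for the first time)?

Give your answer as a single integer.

Step 1: PC=0 exec 'SUB A, C'. After: A=0 B=0 C=0 D=0 ZF=1 PC=1
Step 2: PC=1 exec 'ADD C, 2'. After: A=0 B=0 C=2 D=0 ZF=0 PC=2
Step 3: PC=2 exec 'MOV A, C'. After: A=2 B=0 C=2 D=0 ZF=0 PC=3
Step 4: PC=3 exec 'MUL C, 8'. After: A=2 B=0 C=16 D=0 ZF=0 PC=4
Step 5: PC=4 exec 'MOV A, D'. After: A=0 B=0 C=16 D=0 ZF=0 PC=5
First time PC=5: A=0

0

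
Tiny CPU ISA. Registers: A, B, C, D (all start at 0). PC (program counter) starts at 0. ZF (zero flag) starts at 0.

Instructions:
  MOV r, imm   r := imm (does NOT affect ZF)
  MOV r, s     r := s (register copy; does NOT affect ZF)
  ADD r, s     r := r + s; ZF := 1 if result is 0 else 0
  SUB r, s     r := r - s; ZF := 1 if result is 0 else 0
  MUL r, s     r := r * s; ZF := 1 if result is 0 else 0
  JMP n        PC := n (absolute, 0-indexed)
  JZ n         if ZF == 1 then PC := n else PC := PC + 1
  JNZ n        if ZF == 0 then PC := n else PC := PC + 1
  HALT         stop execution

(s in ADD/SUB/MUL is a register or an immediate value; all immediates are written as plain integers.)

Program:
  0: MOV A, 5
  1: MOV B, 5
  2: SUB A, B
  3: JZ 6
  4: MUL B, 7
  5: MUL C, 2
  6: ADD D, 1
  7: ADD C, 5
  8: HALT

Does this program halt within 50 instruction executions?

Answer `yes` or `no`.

Step 1: PC=0 exec 'MOV A, 5'. After: A=5 B=0 C=0 D=0 ZF=0 PC=1
Step 2: PC=1 exec 'MOV B, 5'. After: A=5 B=5 C=0 D=0 ZF=0 PC=2
Step 3: PC=2 exec 'SUB A, B'. After: A=0 B=5 C=0 D=0 ZF=1 PC=3
Step 4: PC=3 exec 'JZ 6'. After: A=0 B=5 C=0 D=0 ZF=1 PC=6
Step 5: PC=6 exec 'ADD D, 1'. After: A=0 B=5 C=0 D=1 ZF=0 PC=7
Step 6: PC=7 exec 'ADD C, 5'. After: A=0 B=5 C=5 D=1 ZF=0 PC=8
Step 7: PC=8 exec 'HALT'. After: A=0 B=5 C=5 D=1 ZF=0 PC=8 HALTED

Answer: yes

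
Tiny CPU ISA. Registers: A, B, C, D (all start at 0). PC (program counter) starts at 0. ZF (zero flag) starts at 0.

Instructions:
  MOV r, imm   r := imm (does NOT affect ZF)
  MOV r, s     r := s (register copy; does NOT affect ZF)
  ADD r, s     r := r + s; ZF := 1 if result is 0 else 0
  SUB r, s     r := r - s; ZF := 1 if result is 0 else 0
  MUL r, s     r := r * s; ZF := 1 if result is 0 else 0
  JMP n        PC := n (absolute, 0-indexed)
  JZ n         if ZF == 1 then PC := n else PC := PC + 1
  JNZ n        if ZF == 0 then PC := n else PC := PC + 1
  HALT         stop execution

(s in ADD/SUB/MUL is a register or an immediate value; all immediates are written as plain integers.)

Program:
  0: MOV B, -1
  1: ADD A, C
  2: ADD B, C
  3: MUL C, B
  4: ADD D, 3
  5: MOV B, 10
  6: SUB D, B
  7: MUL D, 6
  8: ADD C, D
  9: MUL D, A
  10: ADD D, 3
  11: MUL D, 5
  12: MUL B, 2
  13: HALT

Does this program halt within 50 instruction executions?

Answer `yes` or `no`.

Answer: yes

Derivation:
Step 1: PC=0 exec 'MOV B, -1'. After: A=0 B=-1 C=0 D=0 ZF=0 PC=1
Step 2: PC=1 exec 'ADD A, C'. After: A=0 B=-1 C=0 D=0 ZF=1 PC=2
Step 3: PC=2 exec 'ADD B, C'. After: A=0 B=-1 C=0 D=0 ZF=0 PC=3
Step 4: PC=3 exec 'MUL C, B'. After: A=0 B=-1 C=0 D=0 ZF=1 PC=4
Step 5: PC=4 exec 'ADD D, 3'. After: A=0 B=-1 C=0 D=3 ZF=0 PC=5
Step 6: PC=5 exec 'MOV B, 10'. After: A=0 B=10 C=0 D=3 ZF=0 PC=6
Step 7: PC=6 exec 'SUB D, B'. After: A=0 B=10 C=0 D=-7 ZF=0 PC=7
Step 8: PC=7 exec 'MUL D, 6'. After: A=0 B=10 C=0 D=-42 ZF=0 PC=8
Step 9: PC=8 exec 'ADD C, D'. After: A=0 B=10 C=-42 D=-42 ZF=0 PC=9
Step 10: PC=9 exec 'MUL D, A'. After: A=0 B=10 C=-42 D=0 ZF=1 PC=10
Step 11: PC=10 exec 'ADD D, 3'. After: A=0 B=10 C=-42 D=3 ZF=0 PC=11
Step 12: PC=11 exec 'MUL D, 5'. After: A=0 B=10 C=-42 D=15 ZF=0 PC=12
Step 13: PC=12 exec 'MUL B, 2'. After: A=0 B=20 C=-42 D=15 ZF=0 PC=13
Step 14: PC=13 exec 'HALT'. After: A=0 B=20 C=-42 D=15 ZF=0 PC=13 HALTED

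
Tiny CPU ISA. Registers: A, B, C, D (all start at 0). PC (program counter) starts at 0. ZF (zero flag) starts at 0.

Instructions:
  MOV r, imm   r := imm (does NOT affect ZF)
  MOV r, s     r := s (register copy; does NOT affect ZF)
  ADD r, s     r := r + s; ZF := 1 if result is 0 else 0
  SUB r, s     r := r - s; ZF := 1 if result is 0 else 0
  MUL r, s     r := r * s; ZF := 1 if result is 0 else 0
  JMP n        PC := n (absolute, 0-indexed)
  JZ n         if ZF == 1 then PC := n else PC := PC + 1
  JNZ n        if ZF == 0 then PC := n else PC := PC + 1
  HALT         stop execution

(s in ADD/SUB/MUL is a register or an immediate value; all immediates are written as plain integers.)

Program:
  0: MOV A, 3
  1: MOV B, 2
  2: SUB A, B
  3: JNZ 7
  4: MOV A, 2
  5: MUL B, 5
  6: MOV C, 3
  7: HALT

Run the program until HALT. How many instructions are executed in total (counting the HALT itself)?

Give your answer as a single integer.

Answer: 5

Derivation:
Step 1: PC=0 exec 'MOV A, 3'. After: A=3 B=0 C=0 D=0 ZF=0 PC=1
Step 2: PC=1 exec 'MOV B, 2'. After: A=3 B=2 C=0 D=0 ZF=0 PC=2
Step 3: PC=2 exec 'SUB A, B'. After: A=1 B=2 C=0 D=0 ZF=0 PC=3
Step 4: PC=3 exec 'JNZ 7'. After: A=1 B=2 C=0 D=0 ZF=0 PC=7
Step 5: PC=7 exec 'HALT'. After: A=1 B=2 C=0 D=0 ZF=0 PC=7 HALTED
Total instructions executed: 5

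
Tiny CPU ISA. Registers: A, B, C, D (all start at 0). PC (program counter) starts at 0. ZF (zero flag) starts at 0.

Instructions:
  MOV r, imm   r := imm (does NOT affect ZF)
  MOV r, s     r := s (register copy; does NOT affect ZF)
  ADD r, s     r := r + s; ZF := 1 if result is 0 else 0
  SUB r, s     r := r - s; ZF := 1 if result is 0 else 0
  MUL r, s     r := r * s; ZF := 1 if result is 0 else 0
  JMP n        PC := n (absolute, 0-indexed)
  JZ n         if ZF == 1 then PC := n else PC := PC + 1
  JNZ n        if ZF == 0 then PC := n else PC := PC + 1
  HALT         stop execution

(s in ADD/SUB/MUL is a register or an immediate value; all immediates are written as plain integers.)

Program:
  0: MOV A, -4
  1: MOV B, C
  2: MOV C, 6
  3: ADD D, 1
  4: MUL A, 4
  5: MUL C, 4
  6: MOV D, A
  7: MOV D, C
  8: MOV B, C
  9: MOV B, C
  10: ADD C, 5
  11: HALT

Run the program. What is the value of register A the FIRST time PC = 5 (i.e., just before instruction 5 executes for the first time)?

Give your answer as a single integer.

Step 1: PC=0 exec 'MOV A, -4'. After: A=-4 B=0 C=0 D=0 ZF=0 PC=1
Step 2: PC=1 exec 'MOV B, C'. After: A=-4 B=0 C=0 D=0 ZF=0 PC=2
Step 3: PC=2 exec 'MOV C, 6'. After: A=-4 B=0 C=6 D=0 ZF=0 PC=3
Step 4: PC=3 exec 'ADD D, 1'. After: A=-4 B=0 C=6 D=1 ZF=0 PC=4
Step 5: PC=4 exec 'MUL A, 4'. After: A=-16 B=0 C=6 D=1 ZF=0 PC=5
First time PC=5: A=-16

-16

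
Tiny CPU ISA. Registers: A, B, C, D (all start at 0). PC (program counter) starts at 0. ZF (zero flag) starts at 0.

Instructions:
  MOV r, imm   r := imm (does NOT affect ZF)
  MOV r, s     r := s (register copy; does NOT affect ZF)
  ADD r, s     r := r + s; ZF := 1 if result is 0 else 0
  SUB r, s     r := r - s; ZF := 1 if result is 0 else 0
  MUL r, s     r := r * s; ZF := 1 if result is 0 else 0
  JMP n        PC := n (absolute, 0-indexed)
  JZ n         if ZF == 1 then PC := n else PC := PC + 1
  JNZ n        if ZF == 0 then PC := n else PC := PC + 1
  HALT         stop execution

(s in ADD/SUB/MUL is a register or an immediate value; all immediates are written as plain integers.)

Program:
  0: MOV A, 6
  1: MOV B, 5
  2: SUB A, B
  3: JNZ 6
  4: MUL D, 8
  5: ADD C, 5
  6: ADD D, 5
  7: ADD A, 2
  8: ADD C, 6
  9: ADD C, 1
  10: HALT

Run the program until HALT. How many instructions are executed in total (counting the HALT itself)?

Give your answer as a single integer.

Answer: 9

Derivation:
Step 1: PC=0 exec 'MOV A, 6'. After: A=6 B=0 C=0 D=0 ZF=0 PC=1
Step 2: PC=1 exec 'MOV B, 5'. After: A=6 B=5 C=0 D=0 ZF=0 PC=2
Step 3: PC=2 exec 'SUB A, B'. After: A=1 B=5 C=0 D=0 ZF=0 PC=3
Step 4: PC=3 exec 'JNZ 6'. After: A=1 B=5 C=0 D=0 ZF=0 PC=6
Step 5: PC=6 exec 'ADD D, 5'. After: A=1 B=5 C=0 D=5 ZF=0 PC=7
Step 6: PC=7 exec 'ADD A, 2'. After: A=3 B=5 C=0 D=5 ZF=0 PC=8
Step 7: PC=8 exec 'ADD C, 6'. After: A=3 B=5 C=6 D=5 ZF=0 PC=9
Step 8: PC=9 exec 'ADD C, 1'. After: A=3 B=5 C=7 D=5 ZF=0 PC=10
Step 9: PC=10 exec 'HALT'. After: A=3 B=5 C=7 D=5 ZF=0 PC=10 HALTED
Total instructions executed: 9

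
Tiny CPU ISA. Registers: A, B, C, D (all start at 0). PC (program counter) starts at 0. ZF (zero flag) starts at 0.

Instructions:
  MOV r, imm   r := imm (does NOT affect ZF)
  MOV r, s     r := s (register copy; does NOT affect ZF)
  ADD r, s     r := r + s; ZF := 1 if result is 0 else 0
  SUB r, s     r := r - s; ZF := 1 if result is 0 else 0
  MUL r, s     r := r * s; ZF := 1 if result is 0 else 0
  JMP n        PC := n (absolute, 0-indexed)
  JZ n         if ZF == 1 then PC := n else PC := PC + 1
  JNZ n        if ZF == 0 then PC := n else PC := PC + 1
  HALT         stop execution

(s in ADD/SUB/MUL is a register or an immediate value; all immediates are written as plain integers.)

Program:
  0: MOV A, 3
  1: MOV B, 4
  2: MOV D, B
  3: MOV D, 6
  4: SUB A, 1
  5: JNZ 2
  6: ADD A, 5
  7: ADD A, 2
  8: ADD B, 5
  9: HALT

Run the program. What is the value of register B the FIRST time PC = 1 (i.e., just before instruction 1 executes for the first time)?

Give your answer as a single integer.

Step 1: PC=0 exec 'MOV A, 3'. After: A=3 B=0 C=0 D=0 ZF=0 PC=1
First time PC=1: B=0

0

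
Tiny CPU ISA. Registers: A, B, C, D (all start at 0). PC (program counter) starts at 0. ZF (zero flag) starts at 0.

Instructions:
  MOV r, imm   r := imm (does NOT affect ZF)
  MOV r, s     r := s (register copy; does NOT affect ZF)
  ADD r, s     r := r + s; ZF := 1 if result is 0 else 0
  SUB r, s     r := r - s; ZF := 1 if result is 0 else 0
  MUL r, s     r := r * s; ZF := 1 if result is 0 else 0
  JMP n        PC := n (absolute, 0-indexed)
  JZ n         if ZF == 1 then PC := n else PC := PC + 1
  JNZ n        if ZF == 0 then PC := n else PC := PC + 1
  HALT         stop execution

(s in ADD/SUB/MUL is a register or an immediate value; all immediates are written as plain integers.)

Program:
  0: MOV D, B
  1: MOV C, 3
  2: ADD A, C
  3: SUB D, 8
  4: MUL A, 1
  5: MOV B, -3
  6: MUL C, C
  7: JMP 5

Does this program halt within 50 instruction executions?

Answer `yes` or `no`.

Step 1: PC=0 exec 'MOV D, B'. After: A=0 B=0 C=0 D=0 ZF=0 PC=1
Step 2: PC=1 exec 'MOV C, 3'. After: A=0 B=0 C=3 D=0 ZF=0 PC=2
Step 3: PC=2 exec 'ADD A, C'. After: A=3 B=0 C=3 D=0 ZF=0 PC=3
Step 4: PC=3 exec 'SUB D, 8'. After: A=3 B=0 C=3 D=-8 ZF=0 PC=4
Step 5: PC=4 exec 'MUL A, 1'. After: A=3 B=0 C=3 D=-8 ZF=0 PC=5
Step 6: PC=5 exec 'MOV B, -3'. After: A=3 B=-3 C=3 D=-8 ZF=0 PC=6
Step 7: PC=6 exec 'MUL C, C'. After: A=3 B=-3 C=9 D=-8 ZF=0 PC=7
Step 8: PC=7 exec 'JMP 5'. After: A=3 B=-3 C=9 D=-8 ZF=0 PC=5
Step 9: PC=5 exec 'MOV B, -3'. After: A=3 B=-3 C=9 D=-8 ZF=0 PC=6
Step 10: PC=6 exec 'MUL C, C'. After: A=3 B=-3 C=81 D=-8 ZF=0 PC=7
Step 11: PC=7 exec 'JMP 5'. After: A=3 B=-3 C=81 D=-8 ZF=0 PC=5
Step 12: PC=5 exec 'MOV B, -3'. After: A=3 B=-3 C=81 D=-8 ZF=0 PC=6
Step 13: PC=6 exec 'MUL C, C'. After: A=3 B=-3 C=6561 D=-8 ZF=0 PC=7
Step 14: PC=7 exec 'JMP 5'. After: A=3 B=-3 C=6561 D=-8 ZF=0 PC=5
Step 15: PC=5 exec 'MOV B, -3'. After: A=3 B=-3 C=6561 D=-8 ZF=0 PC=6
After 50 steps: not halted. PC revisits the same instructions with no path to HALT; will never halt.

Answer: no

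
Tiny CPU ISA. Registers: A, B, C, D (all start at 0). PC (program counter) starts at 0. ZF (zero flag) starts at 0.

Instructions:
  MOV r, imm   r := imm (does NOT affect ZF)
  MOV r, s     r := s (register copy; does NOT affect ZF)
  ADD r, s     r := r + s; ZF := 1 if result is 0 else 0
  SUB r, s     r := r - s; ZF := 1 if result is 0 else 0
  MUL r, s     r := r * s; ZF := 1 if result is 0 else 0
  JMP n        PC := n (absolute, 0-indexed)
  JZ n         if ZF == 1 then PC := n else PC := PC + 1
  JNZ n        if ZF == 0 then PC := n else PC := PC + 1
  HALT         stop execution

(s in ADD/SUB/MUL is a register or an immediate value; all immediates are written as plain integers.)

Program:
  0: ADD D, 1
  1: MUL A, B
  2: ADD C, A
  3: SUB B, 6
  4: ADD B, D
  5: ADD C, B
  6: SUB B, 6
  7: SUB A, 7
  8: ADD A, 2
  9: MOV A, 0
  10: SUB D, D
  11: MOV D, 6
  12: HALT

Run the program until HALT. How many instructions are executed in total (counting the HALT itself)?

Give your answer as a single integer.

Answer: 13

Derivation:
Step 1: PC=0 exec 'ADD D, 1'. After: A=0 B=0 C=0 D=1 ZF=0 PC=1
Step 2: PC=1 exec 'MUL A, B'. After: A=0 B=0 C=0 D=1 ZF=1 PC=2
Step 3: PC=2 exec 'ADD C, A'. After: A=0 B=0 C=0 D=1 ZF=1 PC=3
Step 4: PC=3 exec 'SUB B, 6'. After: A=0 B=-6 C=0 D=1 ZF=0 PC=4
Step 5: PC=4 exec 'ADD B, D'. After: A=0 B=-5 C=0 D=1 ZF=0 PC=5
Step 6: PC=5 exec 'ADD C, B'. After: A=0 B=-5 C=-5 D=1 ZF=0 PC=6
Step 7: PC=6 exec 'SUB B, 6'. After: A=0 B=-11 C=-5 D=1 ZF=0 PC=7
Step 8: PC=7 exec 'SUB A, 7'. After: A=-7 B=-11 C=-5 D=1 ZF=0 PC=8
Step 9: PC=8 exec 'ADD A, 2'. After: A=-5 B=-11 C=-5 D=1 ZF=0 PC=9
Step 10: PC=9 exec 'MOV A, 0'. After: A=0 B=-11 C=-5 D=1 ZF=0 PC=10
Step 11: PC=10 exec 'SUB D, D'. After: A=0 B=-11 C=-5 D=0 ZF=1 PC=11
Step 12: PC=11 exec 'MOV D, 6'. After: A=0 B=-11 C=-5 D=6 ZF=1 PC=12
Step 13: PC=12 exec 'HALT'. After: A=0 B=-11 C=-5 D=6 ZF=1 PC=12 HALTED
Total instructions executed: 13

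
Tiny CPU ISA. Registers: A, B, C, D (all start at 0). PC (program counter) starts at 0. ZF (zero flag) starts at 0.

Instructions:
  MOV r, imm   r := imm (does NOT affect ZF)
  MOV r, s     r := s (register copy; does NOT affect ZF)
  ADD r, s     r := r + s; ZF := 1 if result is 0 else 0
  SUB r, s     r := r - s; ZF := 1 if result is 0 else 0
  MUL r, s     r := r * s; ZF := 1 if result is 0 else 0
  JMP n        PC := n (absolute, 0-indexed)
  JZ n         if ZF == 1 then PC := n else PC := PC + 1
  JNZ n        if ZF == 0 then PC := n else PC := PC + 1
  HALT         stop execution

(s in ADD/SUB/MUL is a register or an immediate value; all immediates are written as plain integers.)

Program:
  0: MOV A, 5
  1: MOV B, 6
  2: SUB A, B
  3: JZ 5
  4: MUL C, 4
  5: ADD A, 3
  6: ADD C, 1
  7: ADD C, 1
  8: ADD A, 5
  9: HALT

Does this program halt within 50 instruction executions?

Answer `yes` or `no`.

Step 1: PC=0 exec 'MOV A, 5'. After: A=5 B=0 C=0 D=0 ZF=0 PC=1
Step 2: PC=1 exec 'MOV B, 6'. After: A=5 B=6 C=0 D=0 ZF=0 PC=2
Step 3: PC=2 exec 'SUB A, B'. After: A=-1 B=6 C=0 D=0 ZF=0 PC=3
Step 4: PC=3 exec 'JZ 5'. After: A=-1 B=6 C=0 D=0 ZF=0 PC=4
Step 5: PC=4 exec 'MUL C, 4'. After: A=-1 B=6 C=0 D=0 ZF=1 PC=5
Step 6: PC=5 exec 'ADD A, 3'. After: A=2 B=6 C=0 D=0 ZF=0 PC=6
Step 7: PC=6 exec 'ADD C, 1'. After: A=2 B=6 C=1 D=0 ZF=0 PC=7
Step 8: PC=7 exec 'ADD C, 1'. After: A=2 B=6 C=2 D=0 ZF=0 PC=8
Step 9: PC=8 exec 'ADD A, 5'. After: A=7 B=6 C=2 D=0 ZF=0 PC=9
Step 10: PC=9 exec 'HALT'. After: A=7 B=6 C=2 D=0 ZF=0 PC=9 HALTED

Answer: yes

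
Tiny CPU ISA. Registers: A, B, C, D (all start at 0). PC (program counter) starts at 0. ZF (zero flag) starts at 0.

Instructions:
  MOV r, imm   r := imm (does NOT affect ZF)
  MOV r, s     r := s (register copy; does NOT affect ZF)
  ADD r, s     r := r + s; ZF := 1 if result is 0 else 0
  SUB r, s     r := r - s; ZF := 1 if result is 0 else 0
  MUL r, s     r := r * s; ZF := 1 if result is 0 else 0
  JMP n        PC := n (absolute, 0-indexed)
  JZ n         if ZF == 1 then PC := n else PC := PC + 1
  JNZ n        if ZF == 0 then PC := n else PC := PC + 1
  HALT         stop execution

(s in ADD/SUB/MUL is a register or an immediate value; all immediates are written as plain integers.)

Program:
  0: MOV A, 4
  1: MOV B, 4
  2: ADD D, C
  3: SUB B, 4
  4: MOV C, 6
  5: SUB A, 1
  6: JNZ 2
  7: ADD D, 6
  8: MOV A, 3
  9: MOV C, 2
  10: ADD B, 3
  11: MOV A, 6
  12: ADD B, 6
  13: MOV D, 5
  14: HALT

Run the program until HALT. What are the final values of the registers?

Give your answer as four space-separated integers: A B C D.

Answer: 6 -3 2 5

Derivation:
Step 1: PC=0 exec 'MOV A, 4'. After: A=4 B=0 C=0 D=0 ZF=0 PC=1
Step 2: PC=1 exec 'MOV B, 4'. After: A=4 B=4 C=0 D=0 ZF=0 PC=2
Step 3: PC=2 exec 'ADD D, C'. After: A=4 B=4 C=0 D=0 ZF=1 PC=3
Step 4: PC=3 exec 'SUB B, 4'. After: A=4 B=0 C=0 D=0 ZF=1 PC=4
Step 5: PC=4 exec 'MOV C, 6'. After: A=4 B=0 C=6 D=0 ZF=1 PC=5
Step 6: PC=5 exec 'SUB A, 1'. After: A=3 B=0 C=6 D=0 ZF=0 PC=6
Step 7: PC=6 exec 'JNZ 2'. After: A=3 B=0 C=6 D=0 ZF=0 PC=2
Step 8: PC=2 exec 'ADD D, C'. After: A=3 B=0 C=6 D=6 ZF=0 PC=3
Step 9: PC=3 exec 'SUB B, 4'. After: A=3 B=-4 C=6 D=6 ZF=0 PC=4
Step 10: PC=4 exec 'MOV C, 6'. After: A=3 B=-4 C=6 D=6 ZF=0 PC=5
Step 11: PC=5 exec 'SUB A, 1'. After: A=2 B=-4 C=6 D=6 ZF=0 PC=6
Step 12: PC=6 exec 'JNZ 2'. After: A=2 B=-4 C=6 D=6 ZF=0 PC=2
Step 13: PC=2 exec 'ADD D, C'. After: A=2 B=-4 C=6 D=12 ZF=0 PC=3
Step 14: PC=3 exec 'SUB B, 4'. After: A=2 B=-8 C=6 D=12 ZF=0 PC=4
Step 15: PC=4 exec 'MOV C, 6'. After: A=2 B=-8 C=6 D=12 ZF=0 PC=5
Step 16: PC=5 exec 'SUB A, 1'. After: A=1 B=-8 C=6 D=12 ZF=0 PC=6
Step 17: PC=6 exec 'JNZ 2'. After: A=1 B=-8 C=6 D=12 ZF=0 PC=2
Step 18: PC=2 exec 'ADD D, C'. After: A=1 B=-8 C=6 D=18 ZF=0 PC=3
Step 19: PC=3 exec 'SUB B, 4'. After: A=1 B=-12 C=6 D=18 ZF=0 PC=4
Step 20: PC=4 exec 'MOV C, 6'. After: A=1 B=-12 C=6 D=18 ZF=0 PC=5
Step 21: PC=5 exec 'SUB A, 1'. After: A=0 B=-12 C=6 D=18 ZF=1 PC=6
Step 22: PC=6 exec 'JNZ 2'. After: A=0 B=-12 C=6 D=18 ZF=1 PC=7
Step 23: PC=7 exec 'ADD D, 6'. After: A=0 B=-12 C=6 D=24 ZF=0 PC=8
Step 24: PC=8 exec 'MOV A, 3'. After: A=3 B=-12 C=6 D=24 ZF=0 PC=9
Step 25: PC=9 exec 'MOV C, 2'. After: A=3 B=-12 C=2 D=24 ZF=0 PC=10
Step 26: PC=10 exec 'ADD B, 3'. After: A=3 B=-9 C=2 D=24 ZF=0 PC=11
Step 27: PC=11 exec 'MOV A, 6'. After: A=6 B=-9 C=2 D=24 ZF=0 PC=12
Step 28: PC=12 exec 'ADD B, 6'. After: A=6 B=-3 C=2 D=24 ZF=0 PC=13
Step 29: PC=13 exec 'MOV D, 5'. After: A=6 B=-3 C=2 D=5 ZF=0 PC=14
Step 30: PC=14 exec 'HALT'. After: A=6 B=-3 C=2 D=5 ZF=0 PC=14 HALTED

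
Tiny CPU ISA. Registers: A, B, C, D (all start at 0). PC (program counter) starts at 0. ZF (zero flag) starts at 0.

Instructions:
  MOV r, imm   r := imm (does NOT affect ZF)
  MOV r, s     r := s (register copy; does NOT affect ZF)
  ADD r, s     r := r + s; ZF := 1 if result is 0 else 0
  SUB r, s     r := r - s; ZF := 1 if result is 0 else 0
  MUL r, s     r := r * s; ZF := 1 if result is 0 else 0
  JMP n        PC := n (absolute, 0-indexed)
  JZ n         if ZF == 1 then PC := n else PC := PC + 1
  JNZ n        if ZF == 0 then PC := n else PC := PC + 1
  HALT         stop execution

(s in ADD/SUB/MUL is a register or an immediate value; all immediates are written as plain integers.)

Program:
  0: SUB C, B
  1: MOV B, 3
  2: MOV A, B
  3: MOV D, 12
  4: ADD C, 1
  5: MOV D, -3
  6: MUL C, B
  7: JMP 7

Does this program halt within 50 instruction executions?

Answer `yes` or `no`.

Step 1: PC=0 exec 'SUB C, B'. After: A=0 B=0 C=0 D=0 ZF=1 PC=1
Step 2: PC=1 exec 'MOV B, 3'. After: A=0 B=3 C=0 D=0 ZF=1 PC=2
Step 3: PC=2 exec 'MOV A, B'. After: A=3 B=3 C=0 D=0 ZF=1 PC=3
Step 4: PC=3 exec 'MOV D, 12'. After: A=3 B=3 C=0 D=12 ZF=1 PC=4
Step 5: PC=4 exec 'ADD C, 1'. After: A=3 B=3 C=1 D=12 ZF=0 PC=5
Step 6: PC=5 exec 'MOV D, -3'. After: A=3 B=3 C=1 D=-3 ZF=0 PC=6
Step 7: PC=6 exec 'MUL C, B'. After: A=3 B=3 C=3 D=-3 ZF=0 PC=7
Step 8: PC=7 exec 'JMP 7'. After: A=3 B=3 C=3 D=-3 ZF=0 PC=7
State after step 8 equals state after step 7: the program is in a cycle of length 1 and will never halt.

Answer: no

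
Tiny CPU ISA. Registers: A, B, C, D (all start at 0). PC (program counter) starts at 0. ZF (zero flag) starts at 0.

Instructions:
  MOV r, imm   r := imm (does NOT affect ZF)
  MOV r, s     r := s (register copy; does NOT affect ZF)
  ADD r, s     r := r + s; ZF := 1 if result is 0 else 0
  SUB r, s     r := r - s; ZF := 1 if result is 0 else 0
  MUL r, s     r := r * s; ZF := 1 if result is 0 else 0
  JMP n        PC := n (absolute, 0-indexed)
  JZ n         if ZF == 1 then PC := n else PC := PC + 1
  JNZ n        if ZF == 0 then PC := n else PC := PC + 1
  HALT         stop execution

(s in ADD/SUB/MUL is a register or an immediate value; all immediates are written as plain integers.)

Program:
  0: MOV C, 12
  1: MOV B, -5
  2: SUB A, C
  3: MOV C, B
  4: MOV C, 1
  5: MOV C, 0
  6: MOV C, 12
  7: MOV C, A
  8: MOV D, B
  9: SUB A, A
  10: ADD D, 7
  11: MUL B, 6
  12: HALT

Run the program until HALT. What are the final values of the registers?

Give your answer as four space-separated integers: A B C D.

Answer: 0 -30 -12 2

Derivation:
Step 1: PC=0 exec 'MOV C, 12'. After: A=0 B=0 C=12 D=0 ZF=0 PC=1
Step 2: PC=1 exec 'MOV B, -5'. After: A=0 B=-5 C=12 D=0 ZF=0 PC=2
Step 3: PC=2 exec 'SUB A, C'. After: A=-12 B=-5 C=12 D=0 ZF=0 PC=3
Step 4: PC=3 exec 'MOV C, B'. After: A=-12 B=-5 C=-5 D=0 ZF=0 PC=4
Step 5: PC=4 exec 'MOV C, 1'. After: A=-12 B=-5 C=1 D=0 ZF=0 PC=5
Step 6: PC=5 exec 'MOV C, 0'. After: A=-12 B=-5 C=0 D=0 ZF=0 PC=6
Step 7: PC=6 exec 'MOV C, 12'. After: A=-12 B=-5 C=12 D=0 ZF=0 PC=7
Step 8: PC=7 exec 'MOV C, A'. After: A=-12 B=-5 C=-12 D=0 ZF=0 PC=8
Step 9: PC=8 exec 'MOV D, B'. After: A=-12 B=-5 C=-12 D=-5 ZF=0 PC=9
Step 10: PC=9 exec 'SUB A, A'. After: A=0 B=-5 C=-12 D=-5 ZF=1 PC=10
Step 11: PC=10 exec 'ADD D, 7'. After: A=0 B=-5 C=-12 D=2 ZF=0 PC=11
Step 12: PC=11 exec 'MUL B, 6'. After: A=0 B=-30 C=-12 D=2 ZF=0 PC=12
Step 13: PC=12 exec 'HALT'. After: A=0 B=-30 C=-12 D=2 ZF=0 PC=12 HALTED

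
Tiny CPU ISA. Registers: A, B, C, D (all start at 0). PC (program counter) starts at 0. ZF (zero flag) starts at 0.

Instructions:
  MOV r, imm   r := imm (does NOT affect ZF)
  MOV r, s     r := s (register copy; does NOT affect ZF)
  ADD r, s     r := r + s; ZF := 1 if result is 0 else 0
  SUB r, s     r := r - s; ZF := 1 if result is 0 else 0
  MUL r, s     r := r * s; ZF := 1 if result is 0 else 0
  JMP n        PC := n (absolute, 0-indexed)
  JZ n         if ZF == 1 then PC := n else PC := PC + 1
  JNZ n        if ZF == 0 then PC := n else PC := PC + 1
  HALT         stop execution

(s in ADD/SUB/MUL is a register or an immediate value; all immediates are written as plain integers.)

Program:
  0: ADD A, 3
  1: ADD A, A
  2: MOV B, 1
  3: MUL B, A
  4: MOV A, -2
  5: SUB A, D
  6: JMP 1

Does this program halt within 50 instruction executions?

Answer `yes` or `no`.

Step 1: PC=0 exec 'ADD A, 3'. After: A=3 B=0 C=0 D=0 ZF=0 PC=1
Step 2: PC=1 exec 'ADD A, A'. After: A=6 B=0 C=0 D=0 ZF=0 PC=2
Step 3: PC=2 exec 'MOV B, 1'. After: A=6 B=1 C=0 D=0 ZF=0 PC=3
Step 4: PC=3 exec 'MUL B, A'. After: A=6 B=6 C=0 D=0 ZF=0 PC=4
Step 5: PC=4 exec 'MOV A, -2'. After: A=-2 B=6 C=0 D=0 ZF=0 PC=5
Step 6: PC=5 exec 'SUB A, D'. After: A=-2 B=6 C=0 D=0 ZF=0 PC=6
Step 7: PC=6 exec 'JMP 1'. After: A=-2 B=6 C=0 D=0 ZF=0 PC=1
Step 8: PC=1 exec 'ADD A, A'. After: A=-4 B=6 C=0 D=0 ZF=0 PC=2
Step 9: PC=2 exec 'MOV B, 1'. After: A=-4 B=1 C=0 D=0 ZF=0 PC=3
Step 10: PC=3 exec 'MUL B, A'. After: A=-4 B=-4 C=0 D=0 ZF=0 PC=4
Step 11: PC=4 exec 'MOV A, -2'. After: A=-2 B=-4 C=0 D=0 ZF=0 PC=5
Step 12: PC=5 exec 'SUB A, D'. After: A=-2 B=-4 C=0 D=0 ZF=0 PC=6
Step 13: PC=6 exec 'JMP 1'. After: A=-2 B=-4 C=0 D=0 ZF=0 PC=1
Step 14: PC=1 exec 'ADD A, A'. After: A=-4 B=-4 C=0 D=0 ZF=0 PC=2
Step 15: PC=2 exec 'MOV B, 1'. After: A=-4 B=1 C=0 D=0 ZF=0 PC=3
State after step 15 equals state after step 9: the program is in a cycle of length 6 and will never halt.

Answer: no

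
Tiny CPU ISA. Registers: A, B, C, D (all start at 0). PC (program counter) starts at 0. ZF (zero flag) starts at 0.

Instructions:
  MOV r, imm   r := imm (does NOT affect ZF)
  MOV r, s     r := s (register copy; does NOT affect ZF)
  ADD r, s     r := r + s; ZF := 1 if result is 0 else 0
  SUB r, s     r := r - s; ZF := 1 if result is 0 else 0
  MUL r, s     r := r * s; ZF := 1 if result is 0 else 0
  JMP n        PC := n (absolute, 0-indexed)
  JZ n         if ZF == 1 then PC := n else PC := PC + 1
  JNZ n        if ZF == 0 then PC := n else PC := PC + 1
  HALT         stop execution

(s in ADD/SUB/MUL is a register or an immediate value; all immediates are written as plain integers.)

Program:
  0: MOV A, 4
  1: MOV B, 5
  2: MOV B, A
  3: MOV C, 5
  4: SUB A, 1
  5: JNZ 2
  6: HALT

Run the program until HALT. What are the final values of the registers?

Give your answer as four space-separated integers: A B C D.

Answer: 0 1 5 0

Derivation:
Step 1: PC=0 exec 'MOV A, 4'. After: A=4 B=0 C=0 D=0 ZF=0 PC=1
Step 2: PC=1 exec 'MOV B, 5'. After: A=4 B=5 C=0 D=0 ZF=0 PC=2
Step 3: PC=2 exec 'MOV B, A'. After: A=4 B=4 C=0 D=0 ZF=0 PC=3
Step 4: PC=3 exec 'MOV C, 5'. After: A=4 B=4 C=5 D=0 ZF=0 PC=4
Step 5: PC=4 exec 'SUB A, 1'. After: A=3 B=4 C=5 D=0 ZF=0 PC=5
Step 6: PC=5 exec 'JNZ 2'. After: A=3 B=4 C=5 D=0 ZF=0 PC=2
Step 7: PC=2 exec 'MOV B, A'. After: A=3 B=3 C=5 D=0 ZF=0 PC=3
Step 8: PC=3 exec 'MOV C, 5'. After: A=3 B=3 C=5 D=0 ZF=0 PC=4
Step 9: PC=4 exec 'SUB A, 1'. After: A=2 B=3 C=5 D=0 ZF=0 PC=5
Step 10: PC=5 exec 'JNZ 2'. After: A=2 B=3 C=5 D=0 ZF=0 PC=2
Step 11: PC=2 exec 'MOV B, A'. After: A=2 B=2 C=5 D=0 ZF=0 PC=3
Step 12: PC=3 exec 'MOV C, 5'. After: A=2 B=2 C=5 D=0 ZF=0 PC=4
Step 13: PC=4 exec 'SUB A, 1'. After: A=1 B=2 C=5 D=0 ZF=0 PC=5
Step 14: PC=5 exec 'JNZ 2'. After: A=1 B=2 C=5 D=0 ZF=0 PC=2
Step 15: PC=2 exec 'MOV B, A'. After: A=1 B=1 C=5 D=0 ZF=0 PC=3
Step 16: PC=3 exec 'MOV C, 5'. After: A=1 B=1 C=5 D=0 ZF=0 PC=4
Step 17: PC=4 exec 'SUB A, 1'. After: A=0 B=1 C=5 D=0 ZF=1 PC=5
Step 18: PC=5 exec 'JNZ 2'. After: A=0 B=1 C=5 D=0 ZF=1 PC=6
Step 19: PC=6 exec 'HALT'. After: A=0 B=1 C=5 D=0 ZF=1 PC=6 HALTED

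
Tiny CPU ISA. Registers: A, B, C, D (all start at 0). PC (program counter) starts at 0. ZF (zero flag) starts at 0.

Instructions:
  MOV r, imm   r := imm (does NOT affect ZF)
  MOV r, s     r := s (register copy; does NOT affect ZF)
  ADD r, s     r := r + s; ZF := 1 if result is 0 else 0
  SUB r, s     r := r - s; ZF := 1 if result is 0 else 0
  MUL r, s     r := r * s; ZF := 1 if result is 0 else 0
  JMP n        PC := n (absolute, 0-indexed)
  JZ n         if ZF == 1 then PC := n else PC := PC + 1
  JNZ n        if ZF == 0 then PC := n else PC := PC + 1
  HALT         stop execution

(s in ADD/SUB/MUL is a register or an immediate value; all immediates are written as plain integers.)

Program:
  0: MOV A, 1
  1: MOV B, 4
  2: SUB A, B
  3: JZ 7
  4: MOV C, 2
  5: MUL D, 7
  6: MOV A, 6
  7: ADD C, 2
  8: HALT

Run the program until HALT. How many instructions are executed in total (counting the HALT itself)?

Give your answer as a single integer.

Answer: 9

Derivation:
Step 1: PC=0 exec 'MOV A, 1'. After: A=1 B=0 C=0 D=0 ZF=0 PC=1
Step 2: PC=1 exec 'MOV B, 4'. After: A=1 B=4 C=0 D=0 ZF=0 PC=2
Step 3: PC=2 exec 'SUB A, B'. After: A=-3 B=4 C=0 D=0 ZF=0 PC=3
Step 4: PC=3 exec 'JZ 7'. After: A=-3 B=4 C=0 D=0 ZF=0 PC=4
Step 5: PC=4 exec 'MOV C, 2'. After: A=-3 B=4 C=2 D=0 ZF=0 PC=5
Step 6: PC=5 exec 'MUL D, 7'. After: A=-3 B=4 C=2 D=0 ZF=1 PC=6
Step 7: PC=6 exec 'MOV A, 6'. After: A=6 B=4 C=2 D=0 ZF=1 PC=7
Step 8: PC=7 exec 'ADD C, 2'. After: A=6 B=4 C=4 D=0 ZF=0 PC=8
Step 9: PC=8 exec 'HALT'. After: A=6 B=4 C=4 D=0 ZF=0 PC=8 HALTED
Total instructions executed: 9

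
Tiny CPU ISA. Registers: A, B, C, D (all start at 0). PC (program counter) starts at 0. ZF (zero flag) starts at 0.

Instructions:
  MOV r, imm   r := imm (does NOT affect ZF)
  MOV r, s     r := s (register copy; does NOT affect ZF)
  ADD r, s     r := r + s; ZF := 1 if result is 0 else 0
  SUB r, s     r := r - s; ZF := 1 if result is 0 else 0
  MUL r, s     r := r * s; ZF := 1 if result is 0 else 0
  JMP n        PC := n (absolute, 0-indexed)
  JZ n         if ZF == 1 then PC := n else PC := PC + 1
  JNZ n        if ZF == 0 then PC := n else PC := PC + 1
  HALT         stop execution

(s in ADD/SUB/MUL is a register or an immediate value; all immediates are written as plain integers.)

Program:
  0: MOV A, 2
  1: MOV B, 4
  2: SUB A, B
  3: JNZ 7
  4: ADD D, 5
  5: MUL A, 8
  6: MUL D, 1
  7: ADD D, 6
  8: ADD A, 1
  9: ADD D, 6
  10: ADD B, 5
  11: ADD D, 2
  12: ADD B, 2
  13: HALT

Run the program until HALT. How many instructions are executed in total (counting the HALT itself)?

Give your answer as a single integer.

Answer: 11

Derivation:
Step 1: PC=0 exec 'MOV A, 2'. After: A=2 B=0 C=0 D=0 ZF=0 PC=1
Step 2: PC=1 exec 'MOV B, 4'. After: A=2 B=4 C=0 D=0 ZF=0 PC=2
Step 3: PC=2 exec 'SUB A, B'. After: A=-2 B=4 C=0 D=0 ZF=0 PC=3
Step 4: PC=3 exec 'JNZ 7'. After: A=-2 B=4 C=0 D=0 ZF=0 PC=7
Step 5: PC=7 exec 'ADD D, 6'. After: A=-2 B=4 C=0 D=6 ZF=0 PC=8
Step 6: PC=8 exec 'ADD A, 1'. After: A=-1 B=4 C=0 D=6 ZF=0 PC=9
Step 7: PC=9 exec 'ADD D, 6'. After: A=-1 B=4 C=0 D=12 ZF=0 PC=10
Step 8: PC=10 exec 'ADD B, 5'. After: A=-1 B=9 C=0 D=12 ZF=0 PC=11
Step 9: PC=11 exec 'ADD D, 2'. After: A=-1 B=9 C=0 D=14 ZF=0 PC=12
Step 10: PC=12 exec 'ADD B, 2'. After: A=-1 B=11 C=0 D=14 ZF=0 PC=13
Step 11: PC=13 exec 'HALT'. After: A=-1 B=11 C=0 D=14 ZF=0 PC=13 HALTED
Total instructions executed: 11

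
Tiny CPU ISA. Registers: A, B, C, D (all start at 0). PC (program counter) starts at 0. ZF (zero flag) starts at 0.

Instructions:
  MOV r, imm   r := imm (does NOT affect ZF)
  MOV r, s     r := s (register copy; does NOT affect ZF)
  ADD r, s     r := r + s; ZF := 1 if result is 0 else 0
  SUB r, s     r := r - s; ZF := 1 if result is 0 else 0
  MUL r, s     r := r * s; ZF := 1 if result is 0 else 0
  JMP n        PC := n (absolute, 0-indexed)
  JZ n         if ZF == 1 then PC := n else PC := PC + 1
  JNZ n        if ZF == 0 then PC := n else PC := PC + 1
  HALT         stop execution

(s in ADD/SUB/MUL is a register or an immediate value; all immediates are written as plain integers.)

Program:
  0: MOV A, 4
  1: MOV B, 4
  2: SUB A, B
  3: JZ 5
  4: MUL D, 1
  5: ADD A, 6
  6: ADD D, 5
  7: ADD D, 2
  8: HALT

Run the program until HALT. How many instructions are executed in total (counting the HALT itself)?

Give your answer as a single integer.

Answer: 8

Derivation:
Step 1: PC=0 exec 'MOV A, 4'. After: A=4 B=0 C=0 D=0 ZF=0 PC=1
Step 2: PC=1 exec 'MOV B, 4'. After: A=4 B=4 C=0 D=0 ZF=0 PC=2
Step 3: PC=2 exec 'SUB A, B'. After: A=0 B=4 C=0 D=0 ZF=1 PC=3
Step 4: PC=3 exec 'JZ 5'. After: A=0 B=4 C=0 D=0 ZF=1 PC=5
Step 5: PC=5 exec 'ADD A, 6'. After: A=6 B=4 C=0 D=0 ZF=0 PC=6
Step 6: PC=6 exec 'ADD D, 5'. After: A=6 B=4 C=0 D=5 ZF=0 PC=7
Step 7: PC=7 exec 'ADD D, 2'. After: A=6 B=4 C=0 D=7 ZF=0 PC=8
Step 8: PC=8 exec 'HALT'. After: A=6 B=4 C=0 D=7 ZF=0 PC=8 HALTED
Total instructions executed: 8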